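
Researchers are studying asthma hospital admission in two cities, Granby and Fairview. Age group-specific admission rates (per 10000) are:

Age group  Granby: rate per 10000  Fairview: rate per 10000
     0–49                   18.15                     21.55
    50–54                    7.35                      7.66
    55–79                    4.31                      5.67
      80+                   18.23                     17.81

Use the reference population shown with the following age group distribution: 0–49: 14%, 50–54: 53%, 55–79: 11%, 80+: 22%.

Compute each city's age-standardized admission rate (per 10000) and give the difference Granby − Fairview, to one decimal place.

Standard weights: 0.14, 0.53, 0.11, 0.22.
Granby: 0.1400×18.15 + 0.5300×7.35 + 0.1100×4.31 + 0.2200×18.23 = 10.9212 per 10000.
Fairview: 0.1400×21.55 + 0.5300×7.66 + 0.1100×5.67 + 0.2200×17.81 = 11.6187 per 10000.
Difference = 10.9212 − 11.6187 = -0.6975.

-0.7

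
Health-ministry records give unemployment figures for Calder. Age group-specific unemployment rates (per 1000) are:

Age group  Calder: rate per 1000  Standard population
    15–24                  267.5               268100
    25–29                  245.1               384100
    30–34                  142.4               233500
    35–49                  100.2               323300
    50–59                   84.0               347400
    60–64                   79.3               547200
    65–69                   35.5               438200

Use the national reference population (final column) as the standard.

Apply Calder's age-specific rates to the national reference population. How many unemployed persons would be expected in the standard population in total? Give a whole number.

319635

Expected unemployed persons = Σ (standard pop × age-specific rate ÷ 1000)
= 268100×267.5/1000 + 384100×245.1/1000 + 233500×142.4/1000 + 323300×100.2/1000 + 347400×84.0/1000 + 547200×79.3/1000 + 438200×35.5/1000
= 71716.75 + 94142.91 + 33250.40 + 32394.66 + 29181.60 + 43392.96 + 15556.10 = 319635.38.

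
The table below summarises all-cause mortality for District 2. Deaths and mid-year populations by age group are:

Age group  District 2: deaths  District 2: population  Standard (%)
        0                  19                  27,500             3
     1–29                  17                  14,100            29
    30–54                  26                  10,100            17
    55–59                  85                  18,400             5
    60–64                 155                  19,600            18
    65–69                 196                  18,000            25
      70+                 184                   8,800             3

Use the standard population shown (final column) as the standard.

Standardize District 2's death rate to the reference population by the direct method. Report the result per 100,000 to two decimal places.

Age-specific rates per 100,000 for District 2: 69.09, 120.57, 257.43, 461.96, 790.82, 1088.89, 2090.91.
Standard weights: 0.03, 0.29, 0.17, 0.05, 0.18, 0.25, 0.03.
Standardized rate: 0.0300×69.09 + 0.2900×120.57 + 0.1700×257.43 + 0.0500×461.96 + 0.1800×790.82 + 0.2500×1088.89 + 0.0300×2090.91 = 581.1939 per 100,000.

581.19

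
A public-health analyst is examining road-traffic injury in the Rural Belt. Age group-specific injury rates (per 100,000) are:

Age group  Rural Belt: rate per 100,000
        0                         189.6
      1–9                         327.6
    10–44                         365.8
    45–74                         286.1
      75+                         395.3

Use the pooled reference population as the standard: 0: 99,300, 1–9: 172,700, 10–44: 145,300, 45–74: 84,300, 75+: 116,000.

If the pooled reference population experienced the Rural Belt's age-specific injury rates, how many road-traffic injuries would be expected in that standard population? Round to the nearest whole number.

1985

Expected road-traffic injuries = Σ (standard pop × age-specific rate ÷ 100,000)
= 99,300×189.6/100,000 + 172,700×327.6/100,000 + 145,300×365.8/100,000 + 84,300×286.1/100,000 + 116,000×395.3/100,000
= 188.27 + 565.77 + 531.51 + 241.18 + 458.55 = 1985.28.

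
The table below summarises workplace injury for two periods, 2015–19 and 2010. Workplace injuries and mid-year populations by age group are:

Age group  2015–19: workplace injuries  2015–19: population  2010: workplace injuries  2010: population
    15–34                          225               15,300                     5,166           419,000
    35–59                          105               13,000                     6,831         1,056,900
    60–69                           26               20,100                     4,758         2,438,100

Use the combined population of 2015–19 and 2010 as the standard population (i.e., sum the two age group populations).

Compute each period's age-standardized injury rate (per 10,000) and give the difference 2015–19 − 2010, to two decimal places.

Age-specific rates per 10,000 for 2015–19: 147.06, 80.77, 12.94.
For 2010: 123.29, 64.63, 19.52.
Combined standard total = 3,962,400; weights = 0.1096, 0.2700, 0.6204.
2015–19: 0.1096×147.06 + 0.2700×80.77 + 0.6204×12.94 = 45.9520 per 10,000.
2010: 0.1096×123.29 + 0.2700×64.63 + 0.6204×19.52 = 43.0721 per 10,000.
Difference = 45.9520 − 43.0721 = 2.8799.

2.88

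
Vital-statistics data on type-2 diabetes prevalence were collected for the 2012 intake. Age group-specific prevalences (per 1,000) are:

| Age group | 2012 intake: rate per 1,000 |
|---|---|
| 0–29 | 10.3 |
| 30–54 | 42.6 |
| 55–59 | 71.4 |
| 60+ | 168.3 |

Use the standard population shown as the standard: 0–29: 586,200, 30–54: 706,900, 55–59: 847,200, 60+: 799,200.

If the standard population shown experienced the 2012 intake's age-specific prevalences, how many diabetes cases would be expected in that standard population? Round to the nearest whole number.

231147

Expected diabetes cases = Σ (standard pop × age-specific rate ÷ 1,000)
= 586,200×10.3/1,000 + 706,900×42.6/1,000 + 847,200×71.4/1,000 + 799,200×168.3/1,000
= 6037.86 + 30113.94 + 60490.08 + 134505.36 = 231147.24.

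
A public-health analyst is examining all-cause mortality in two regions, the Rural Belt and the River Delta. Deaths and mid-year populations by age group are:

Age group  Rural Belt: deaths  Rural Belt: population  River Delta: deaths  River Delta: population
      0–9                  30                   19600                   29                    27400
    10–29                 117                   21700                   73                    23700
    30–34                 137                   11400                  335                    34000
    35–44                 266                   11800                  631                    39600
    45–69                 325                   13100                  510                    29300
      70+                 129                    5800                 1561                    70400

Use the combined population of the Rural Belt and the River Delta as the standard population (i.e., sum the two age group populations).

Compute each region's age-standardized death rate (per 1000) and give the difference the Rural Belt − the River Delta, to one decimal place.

2.9

Age-specific rates per 1000 for the Rural Belt: 1.531, 5.392, 12.018, 22.542, 24.809, 22.241.
For the River Delta: 1.058, 3.080, 9.853, 15.934, 17.406, 22.173.
Combined standard total = 307800; weights = 0.1527, 0.1475, 0.1475, 0.1670, 0.1378, 0.2476.
The Rural Belt: 0.1527×1.531 + 0.1475×5.392 + 0.1475×12.018 + 0.1670×22.542 + 0.1378×24.809 + 0.2476×22.241 = 15.4896 per 1000.
The River Delta: 0.1527×1.058 + 0.1475×3.080 + 0.1475×9.853 + 0.1670×15.934 + 0.1378×17.406 + 0.2476×22.173 = 12.6171 per 1000.
Difference = 15.4896 − 12.6171 = 2.8724.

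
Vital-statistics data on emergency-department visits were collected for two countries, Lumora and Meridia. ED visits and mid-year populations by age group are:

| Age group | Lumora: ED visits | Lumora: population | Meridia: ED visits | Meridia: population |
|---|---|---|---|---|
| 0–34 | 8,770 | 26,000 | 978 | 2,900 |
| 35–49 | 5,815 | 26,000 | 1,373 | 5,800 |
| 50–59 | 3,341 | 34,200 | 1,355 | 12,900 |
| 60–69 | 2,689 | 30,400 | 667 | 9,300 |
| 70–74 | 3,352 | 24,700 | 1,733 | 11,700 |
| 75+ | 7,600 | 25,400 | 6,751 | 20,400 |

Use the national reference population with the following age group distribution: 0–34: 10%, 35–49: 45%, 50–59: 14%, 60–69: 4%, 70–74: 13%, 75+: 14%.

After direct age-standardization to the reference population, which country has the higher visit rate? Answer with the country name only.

Age-specific rates per 1,000 for Lumora: 337.308, 223.654, 97.690, 88.454, 135.709, 299.213.
For Meridia: 337.241, 236.724, 105.039, 71.720, 148.120, 330.931.
Standard weights: 0.10, 0.45, 0.14, 0.04, 0.13, 0.14.
Lumora: 0.1000×337.308 + 0.4500×223.654 + 0.1400×97.690 + 0.0400×88.454 + 0.1300×135.709 + 0.1400×299.213 = 211.1216 per 1,000.
Meridia: 0.1000×337.241 + 0.4500×236.724 + 0.1400×105.039 + 0.0400×71.720 + 0.1300×148.120 + 0.1400×330.931 = 223.4102 per 1,000.

Meridia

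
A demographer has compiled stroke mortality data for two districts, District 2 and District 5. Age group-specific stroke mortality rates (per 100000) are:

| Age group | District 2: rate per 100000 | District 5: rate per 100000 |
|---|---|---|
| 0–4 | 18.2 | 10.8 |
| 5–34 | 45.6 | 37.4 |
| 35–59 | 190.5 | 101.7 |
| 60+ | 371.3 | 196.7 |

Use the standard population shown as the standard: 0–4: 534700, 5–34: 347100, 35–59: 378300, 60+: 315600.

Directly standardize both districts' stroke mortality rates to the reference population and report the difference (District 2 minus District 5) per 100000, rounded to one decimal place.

60.6

Standard total = 1575700; weights = 0.3393, 0.2203, 0.2401, 0.2003.
District 2: 0.3393×18.2 + 0.2203×45.6 + 0.2401×190.5 + 0.2003×371.3 = 136.3253 per 100000.
District 5: 0.3393×10.8 + 0.2203×37.4 + 0.2401×101.7 + 0.2003×196.7 = 75.7174 per 100000.
Difference = 136.3253 − 75.7174 = 60.6079.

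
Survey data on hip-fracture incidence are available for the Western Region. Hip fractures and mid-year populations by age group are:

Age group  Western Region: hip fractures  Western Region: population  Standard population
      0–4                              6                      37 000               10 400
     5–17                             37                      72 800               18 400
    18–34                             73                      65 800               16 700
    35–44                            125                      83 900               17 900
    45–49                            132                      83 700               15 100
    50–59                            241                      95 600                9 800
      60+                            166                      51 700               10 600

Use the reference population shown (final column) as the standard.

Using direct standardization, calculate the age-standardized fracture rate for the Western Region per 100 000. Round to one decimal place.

Age-specific rates per 100 000 for the Western Region: 16.22, 50.82, 110.94, 148.99, 157.71, 252.09, 321.08.
Standard total = 98 900; weights = 0.1052, 0.1860, 0.1689, 0.1810, 0.1527, 0.0991, 0.1072.
Standardized rate: 0.1052×16.22 + 0.1860×50.82 + 0.1689×110.94 + 0.1810×148.99 + 0.1527×157.71 + 0.0991×252.09 + 0.1072×321.08 = 140.3312 per 100 000.

140.3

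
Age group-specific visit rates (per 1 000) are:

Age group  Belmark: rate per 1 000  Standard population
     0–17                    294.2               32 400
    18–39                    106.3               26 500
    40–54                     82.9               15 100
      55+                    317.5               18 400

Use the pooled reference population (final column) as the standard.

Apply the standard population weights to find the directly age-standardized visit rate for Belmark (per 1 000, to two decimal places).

Standard total = 92 400; weights = 0.3506, 0.2868, 0.1634, 0.1991.
Standardized rate: 0.3506×294.2 + 0.2868×106.3 + 0.1634×82.9 + 0.1991×317.5 = 210.4201 per 1 000.

210.42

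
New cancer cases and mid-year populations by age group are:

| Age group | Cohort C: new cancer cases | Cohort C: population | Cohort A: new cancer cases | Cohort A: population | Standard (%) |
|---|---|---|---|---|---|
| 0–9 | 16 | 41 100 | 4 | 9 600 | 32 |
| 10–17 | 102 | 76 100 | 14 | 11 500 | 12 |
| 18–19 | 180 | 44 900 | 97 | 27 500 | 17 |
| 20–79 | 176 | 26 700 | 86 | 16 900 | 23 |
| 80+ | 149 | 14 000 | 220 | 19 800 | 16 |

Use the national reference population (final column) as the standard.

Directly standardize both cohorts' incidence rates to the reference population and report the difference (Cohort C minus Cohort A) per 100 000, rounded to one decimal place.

35.9

Age-specific rates per 100 000 for Cohort C: 38.93, 134.03, 400.89, 659.18, 1064.29.
For Cohort A: 41.67, 121.74, 352.73, 508.88, 1111.11.
Standard weights: 0.32, 0.12, 0.17, 0.23, 0.16.
Cohort C: 0.3200×38.93 + 0.1200×134.03 + 0.1700×400.89 + 0.2300×659.18 + 0.1600×1064.29 = 418.5892 per 100 000.
Cohort A: 0.3200×41.67 + 0.1200×121.74 + 0.1700×352.73 + 0.2300×508.88 + 0.1600×1111.11 = 382.7249 per 100 000.
Difference = 418.5892 − 382.7249 = 35.8643.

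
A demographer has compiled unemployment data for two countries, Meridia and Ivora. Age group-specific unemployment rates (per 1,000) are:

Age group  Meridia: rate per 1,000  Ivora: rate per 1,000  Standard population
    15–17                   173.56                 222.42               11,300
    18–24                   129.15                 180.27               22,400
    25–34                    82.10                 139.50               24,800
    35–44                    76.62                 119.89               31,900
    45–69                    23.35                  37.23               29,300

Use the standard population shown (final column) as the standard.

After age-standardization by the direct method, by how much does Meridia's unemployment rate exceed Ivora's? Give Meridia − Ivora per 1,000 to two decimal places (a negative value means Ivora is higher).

-41.00

Standard total = 119,700; weights = 0.0944, 0.1871, 0.2072, 0.2665, 0.2448.
Meridia: 0.0944×173.56 + 0.1871×129.15 + 0.2072×82.10 + 0.2665×76.62 + 0.2448×23.35 = 83.6976 per 1,000.
Ivora: 0.0944×222.42 + 0.1871×180.27 + 0.2072×139.50 + 0.2665×119.89 + 0.2448×37.23 = 124.6978 per 1,000.
Difference = 83.6976 − 124.6978 = -41.0002.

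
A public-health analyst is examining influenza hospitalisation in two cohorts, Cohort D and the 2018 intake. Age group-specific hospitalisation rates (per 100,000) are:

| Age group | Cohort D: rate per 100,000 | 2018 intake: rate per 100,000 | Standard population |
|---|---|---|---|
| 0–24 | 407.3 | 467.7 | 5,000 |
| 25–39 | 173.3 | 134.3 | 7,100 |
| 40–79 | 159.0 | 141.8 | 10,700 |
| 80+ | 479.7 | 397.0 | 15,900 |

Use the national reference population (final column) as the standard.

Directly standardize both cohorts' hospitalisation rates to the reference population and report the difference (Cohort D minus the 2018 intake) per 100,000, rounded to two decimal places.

38.08

Standard total = 38,700; weights = 0.1292, 0.1835, 0.2765, 0.4109.
Cohort D: 0.1292×407.3 + 0.1835×173.3 + 0.2765×159.0 + 0.4109×479.7 = 325.4641 per 100,000.
The 2018 intake: 0.1292×467.7 + 0.1835×134.3 + 0.2765×141.8 + 0.4109×397.0 = 287.3796 per 100,000.
Difference = 325.4641 − 287.3796 = 38.0845.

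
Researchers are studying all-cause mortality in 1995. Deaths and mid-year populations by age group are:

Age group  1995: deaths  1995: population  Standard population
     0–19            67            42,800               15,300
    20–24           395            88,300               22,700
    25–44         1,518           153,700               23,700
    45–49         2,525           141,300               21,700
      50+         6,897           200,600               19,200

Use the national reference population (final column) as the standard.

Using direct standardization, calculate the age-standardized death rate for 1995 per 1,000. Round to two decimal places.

13.72

Age-specific rates per 1,000 for 1995: 1.565, 4.473, 9.876, 17.870, 34.382.
Standard total = 102,600; weights = 0.1491, 0.2212, 0.2310, 0.2115, 0.1871.
Standardized rate: 0.1491×1.565 + 0.2212×4.473 + 0.2310×9.876 + 0.2115×17.870 + 0.1871×34.382 = 13.7181 per 1,000.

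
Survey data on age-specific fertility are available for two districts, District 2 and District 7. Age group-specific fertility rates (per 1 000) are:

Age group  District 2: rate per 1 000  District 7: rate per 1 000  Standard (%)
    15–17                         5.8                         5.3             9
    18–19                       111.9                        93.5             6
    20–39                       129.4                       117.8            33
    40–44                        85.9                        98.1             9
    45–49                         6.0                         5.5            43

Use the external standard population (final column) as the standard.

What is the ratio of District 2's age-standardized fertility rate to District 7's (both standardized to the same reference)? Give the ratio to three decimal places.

Standard weights: 0.09, 0.06, 0.33, 0.09, 0.43.
District 2: 0.0900×5.8 + 0.0600×111.9 + 0.3300×129.4 + 0.0900×85.9 + 0.4300×6.0 = 60.2490 per 1 000.
District 7: 0.0900×5.3 + 0.0600×93.5 + 0.3300×117.8 + 0.0900×98.1 + 0.4300×5.5 = 56.1550 per 1 000.
Ratio = 60.2490 ÷ 56.1550 = 1.07291.

1.073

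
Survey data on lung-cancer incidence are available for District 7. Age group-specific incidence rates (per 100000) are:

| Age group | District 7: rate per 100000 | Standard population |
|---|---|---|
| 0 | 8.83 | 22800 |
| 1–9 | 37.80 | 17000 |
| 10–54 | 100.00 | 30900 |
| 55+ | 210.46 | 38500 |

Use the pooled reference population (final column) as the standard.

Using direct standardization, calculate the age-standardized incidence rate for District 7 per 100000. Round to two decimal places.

Standard total = 109200; weights = 0.2088, 0.1557, 0.2830, 0.3526.
Standardized rate: 0.2088×8.83 + 0.1557×37.80 + 0.2830×100.00 + 0.3526×210.46 = 110.2256 per 100000.

110.23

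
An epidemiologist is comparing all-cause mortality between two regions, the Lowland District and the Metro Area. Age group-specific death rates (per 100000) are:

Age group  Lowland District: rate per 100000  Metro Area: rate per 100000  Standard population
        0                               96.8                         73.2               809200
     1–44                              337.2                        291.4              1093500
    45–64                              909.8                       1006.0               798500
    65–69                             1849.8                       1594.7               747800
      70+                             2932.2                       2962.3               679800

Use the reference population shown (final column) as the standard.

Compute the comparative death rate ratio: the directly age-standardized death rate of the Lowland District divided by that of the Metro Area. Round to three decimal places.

Standard total = 4128800; weights = 0.1960, 0.2648, 0.1934, 0.1811, 0.1646.
The Lowland District: 0.1960×96.8 + 0.2648×337.2 + 0.1934×909.8 + 0.1811×1849.8 + 0.1646×2932.2 = 1102.0452 per 100000.
The Metro Area: 0.1960×73.2 + 0.2648×291.4 + 0.1934×1006.0 + 0.1811×1594.7 + 0.1646×2962.3 = 1062.6474 per 100000.
Ratio = 1102.0452 ÷ 1062.6474 = 1.03708.

1.037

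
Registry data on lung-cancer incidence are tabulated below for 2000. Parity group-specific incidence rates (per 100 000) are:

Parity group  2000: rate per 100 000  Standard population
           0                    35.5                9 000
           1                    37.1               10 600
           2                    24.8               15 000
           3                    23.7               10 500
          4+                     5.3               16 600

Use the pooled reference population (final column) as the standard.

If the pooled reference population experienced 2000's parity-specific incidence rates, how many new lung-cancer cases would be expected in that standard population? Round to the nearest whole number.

Expected new lung-cancer cases = Σ (standard pop × parity-specific rate ÷ 100 000)
= 9 000×35.5/100 000 + 10 600×37.1/100 000 + 15 000×24.8/100 000 + 10 500×23.7/100 000 + 16 600×5.3/100 000
= 3.19 + 3.93 + 3.72 + 2.49 + 0.88 = 14.22.

14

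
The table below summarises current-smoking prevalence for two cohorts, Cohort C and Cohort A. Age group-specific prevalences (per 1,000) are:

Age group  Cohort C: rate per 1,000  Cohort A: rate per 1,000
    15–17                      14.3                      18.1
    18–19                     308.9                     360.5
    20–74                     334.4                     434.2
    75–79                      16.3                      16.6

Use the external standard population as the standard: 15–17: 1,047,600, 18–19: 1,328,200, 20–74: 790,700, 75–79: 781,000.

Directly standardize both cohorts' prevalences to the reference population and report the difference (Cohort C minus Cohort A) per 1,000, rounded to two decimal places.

Standard total = 3,947,500; weights = 0.2654, 0.3365, 0.2003, 0.1978.
Cohort C: 0.2654×14.3 + 0.3365×308.9 + 0.2003×334.4 + 0.1978×16.3 = 177.9359 per 1,000.
Cohort A: 0.2654×18.1 + 0.3365×360.5 + 0.2003×434.2 + 0.1978×16.6 = 216.3557 per 1,000.
Difference = 177.9359 − 216.3557 = -38.4198.

-38.42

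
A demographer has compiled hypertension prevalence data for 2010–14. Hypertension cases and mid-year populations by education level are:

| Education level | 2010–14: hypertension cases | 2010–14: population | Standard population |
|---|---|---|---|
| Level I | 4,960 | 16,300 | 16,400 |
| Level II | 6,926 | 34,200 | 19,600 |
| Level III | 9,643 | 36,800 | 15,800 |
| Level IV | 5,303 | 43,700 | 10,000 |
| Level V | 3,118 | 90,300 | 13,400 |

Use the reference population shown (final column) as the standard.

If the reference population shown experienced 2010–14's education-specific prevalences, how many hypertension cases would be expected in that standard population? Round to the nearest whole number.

14776

Education-specific rates per 1,000 for 2010–14: 304.294, 202.515, 262.038, 121.350, 34.529.
Expected hypertension cases = Σ (standard pop × education-specific rate ÷ 1,000)
= 16,400×304.294/1,000 + 19,600×202.515/1,000 + 15,800×262.038/1,000 + 10,000×121.350/1,000 + 13,400×34.529/1,000
= 4990.43 + 3969.29 + 4140.20 + 1213.50 + 462.69 = 14776.11.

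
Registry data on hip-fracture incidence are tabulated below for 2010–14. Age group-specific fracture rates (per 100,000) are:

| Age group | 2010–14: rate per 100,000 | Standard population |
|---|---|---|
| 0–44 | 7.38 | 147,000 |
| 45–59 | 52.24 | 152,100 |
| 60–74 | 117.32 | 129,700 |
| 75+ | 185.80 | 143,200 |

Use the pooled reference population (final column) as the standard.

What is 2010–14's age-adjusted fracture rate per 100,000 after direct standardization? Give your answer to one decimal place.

88.9

Standard total = 572,000; weights = 0.2570, 0.2659, 0.2267, 0.2503.
Standardized rate: 0.2570×7.38 + 0.2659×52.24 + 0.2267×117.32 + 0.2503×185.80 = 88.9048 per 100,000.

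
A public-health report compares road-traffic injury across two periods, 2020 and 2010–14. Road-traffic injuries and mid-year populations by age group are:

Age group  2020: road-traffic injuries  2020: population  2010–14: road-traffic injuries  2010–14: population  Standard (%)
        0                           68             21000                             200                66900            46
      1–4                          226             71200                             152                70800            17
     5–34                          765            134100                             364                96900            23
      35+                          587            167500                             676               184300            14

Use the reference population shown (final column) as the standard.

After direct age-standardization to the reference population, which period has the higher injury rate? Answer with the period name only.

2020

Age-specific rates per 100000 for 2020: 323.81, 317.42, 570.47, 350.45.
For 2010–14: 298.95, 214.69, 375.64, 366.79.
Standard weights: 0.46, 0.17, 0.23, 0.14.
2020: 0.4600×323.81 + 0.1700×317.42 + 0.2300×570.47 + 0.1400×350.45 = 383.1838 per 100000.
2010–14: 0.4600×298.95 + 0.1700×214.69 + 0.2300×375.64 + 0.1400×366.79 = 311.7653 per 100000.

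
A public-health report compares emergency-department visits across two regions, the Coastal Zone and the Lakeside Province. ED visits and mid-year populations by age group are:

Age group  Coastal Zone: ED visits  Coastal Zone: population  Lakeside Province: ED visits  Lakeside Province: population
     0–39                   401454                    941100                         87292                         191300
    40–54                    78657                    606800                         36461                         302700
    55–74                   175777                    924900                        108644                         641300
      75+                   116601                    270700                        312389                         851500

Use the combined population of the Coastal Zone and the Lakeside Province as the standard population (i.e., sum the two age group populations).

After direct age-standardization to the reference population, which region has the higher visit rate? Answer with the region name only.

Age-specific rates per 1000 for the Coastal Zone: 426.580, 129.626, 190.050, 430.739.
For the Lakeside Province: 456.309, 120.453, 169.412, 366.869.
Combined standard total = 4730300; weights = 0.2394, 0.1923, 0.3311, 0.2372.
The Coastal Zone: 0.2394×426.580 + 0.1923×129.626 + 0.3311×190.050 + 0.2372×430.739 = 292.1558 per 1000.
The Lakeside Province: 0.2394×456.309 + 0.1923×120.453 + 0.3311×169.412 + 0.2372×366.869 = 275.5238 per 1000.

Coastal Zone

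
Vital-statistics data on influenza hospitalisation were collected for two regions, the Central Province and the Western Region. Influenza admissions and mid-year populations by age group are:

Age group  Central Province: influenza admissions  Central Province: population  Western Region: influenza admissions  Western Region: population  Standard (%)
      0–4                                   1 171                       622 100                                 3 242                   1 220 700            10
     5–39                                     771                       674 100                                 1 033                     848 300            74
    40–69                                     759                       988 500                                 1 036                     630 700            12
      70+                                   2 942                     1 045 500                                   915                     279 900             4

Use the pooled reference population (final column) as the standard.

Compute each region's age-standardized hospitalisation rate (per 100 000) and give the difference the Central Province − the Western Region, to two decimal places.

Age-specific rates per 100 000 for the Central Province: 188.23, 114.37, 76.78, 281.40.
For the Western Region: 265.59, 121.77, 164.26, 326.90.
Standard weights: 0.10, 0.74, 0.12, 0.04.
The Central Province: 0.1000×188.23 + 0.7400×114.37 + 0.1200×76.78 + 0.0400×281.40 = 123.9305 per 100 000.
The Western Region: 0.1000×265.59 + 0.7400×121.77 + 0.1200×164.26 + 0.0400×326.90 = 149.4581 per 100 000.
Difference = 123.9305 − 149.4581 = -25.5276.

-25.53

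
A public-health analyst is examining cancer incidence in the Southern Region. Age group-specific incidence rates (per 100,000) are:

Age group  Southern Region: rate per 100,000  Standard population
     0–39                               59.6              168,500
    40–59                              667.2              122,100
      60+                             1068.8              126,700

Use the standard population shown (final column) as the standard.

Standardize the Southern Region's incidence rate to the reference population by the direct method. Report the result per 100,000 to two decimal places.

Standard total = 417,300; weights = 0.4038, 0.2926, 0.3036.
Standardized rate: 0.4038×59.6 + 0.2926×667.2 + 0.3036×1068.8 = 543.7927 per 100,000.

543.79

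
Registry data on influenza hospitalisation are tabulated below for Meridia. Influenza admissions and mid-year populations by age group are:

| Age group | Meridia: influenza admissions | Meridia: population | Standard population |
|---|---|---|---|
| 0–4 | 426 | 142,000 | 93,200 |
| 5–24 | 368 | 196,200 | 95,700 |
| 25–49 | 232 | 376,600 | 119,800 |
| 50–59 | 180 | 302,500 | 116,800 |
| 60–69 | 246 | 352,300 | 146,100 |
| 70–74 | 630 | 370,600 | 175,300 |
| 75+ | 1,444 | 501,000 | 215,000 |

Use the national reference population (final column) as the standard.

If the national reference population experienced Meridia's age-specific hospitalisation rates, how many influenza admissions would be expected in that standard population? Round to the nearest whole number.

1622

Age-specific rates per 100,000 for Meridia: 300.00, 187.56, 61.60, 59.50, 69.83, 169.99, 288.22.
Expected influenza admissions = Σ (standard pop × age-specific rate ÷ 100,000)
= 93,200×300.00/100,000 + 95,700×187.56/100,000 + 119,800×61.60/100,000 + 116,800×59.50/100,000 + 146,100×69.83/100,000 + 175,300×169.99/100,000 + 215,000×288.22/100,000
= 279.60 + 179.50 + 73.80 + 69.50 + 102.02 + 298.00 + 619.68 = 1622.10.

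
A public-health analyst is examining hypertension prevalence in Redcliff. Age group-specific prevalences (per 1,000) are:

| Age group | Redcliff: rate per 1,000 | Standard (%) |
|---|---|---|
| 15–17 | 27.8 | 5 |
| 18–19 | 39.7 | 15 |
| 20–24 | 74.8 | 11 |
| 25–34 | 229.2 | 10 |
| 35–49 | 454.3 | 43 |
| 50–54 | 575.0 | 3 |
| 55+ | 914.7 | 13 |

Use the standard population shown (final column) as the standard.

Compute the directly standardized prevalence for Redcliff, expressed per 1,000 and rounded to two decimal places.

Standard weights: 0.05, 0.15, 0.11, 0.10, 0.43, 0.03, 0.13.
Standardized rate: 0.0500×27.8 + 0.1500×39.7 + 0.1100×74.8 + 0.1000×229.2 + 0.4300×454.3 + 0.0300×575.0 + 0.1300×914.7 = 370.0030 per 1,000.

370.00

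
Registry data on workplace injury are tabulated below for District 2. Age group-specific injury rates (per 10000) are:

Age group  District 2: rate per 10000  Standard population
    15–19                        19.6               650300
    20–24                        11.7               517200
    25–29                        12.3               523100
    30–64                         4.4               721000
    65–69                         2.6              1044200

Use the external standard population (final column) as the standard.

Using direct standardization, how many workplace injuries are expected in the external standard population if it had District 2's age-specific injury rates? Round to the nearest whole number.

3112

Expected workplace injuries = Σ (standard pop × age-specific rate ÷ 10000)
= 650300×19.6/10000 + 517200×11.7/10000 + 523100×12.3/10000 + 721000×4.4/10000 + 1044200×2.6/10000
= 1274.59 + 605.12 + 643.41 + 317.24 + 271.49 = 3111.86.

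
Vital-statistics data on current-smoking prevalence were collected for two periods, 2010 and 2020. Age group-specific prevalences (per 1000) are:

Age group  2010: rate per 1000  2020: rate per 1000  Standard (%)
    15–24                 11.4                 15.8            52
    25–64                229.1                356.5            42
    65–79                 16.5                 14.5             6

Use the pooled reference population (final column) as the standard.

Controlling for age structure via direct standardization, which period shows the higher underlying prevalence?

Standard weights: 0.52, 0.42, 0.06.
2010: 0.5200×11.4 + 0.4200×229.1 + 0.0600×16.5 = 103.1400 per 1000.
2020: 0.5200×15.8 + 0.4200×356.5 + 0.0600×14.5 = 158.8160 per 1000.

2020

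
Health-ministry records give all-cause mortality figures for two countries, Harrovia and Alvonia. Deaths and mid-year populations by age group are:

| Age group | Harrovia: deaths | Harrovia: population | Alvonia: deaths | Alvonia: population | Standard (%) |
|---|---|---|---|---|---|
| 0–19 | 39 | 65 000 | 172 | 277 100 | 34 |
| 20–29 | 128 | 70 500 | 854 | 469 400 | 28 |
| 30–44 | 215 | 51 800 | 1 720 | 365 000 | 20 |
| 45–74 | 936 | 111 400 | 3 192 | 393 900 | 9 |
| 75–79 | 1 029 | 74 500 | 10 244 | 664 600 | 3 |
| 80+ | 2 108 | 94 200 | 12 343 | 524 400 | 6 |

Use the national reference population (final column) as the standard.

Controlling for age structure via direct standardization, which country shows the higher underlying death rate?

Age-specific rates per 100 000 for Harrovia: 60.00, 181.56, 415.06, 840.22, 1381.21, 2237.79.
For Alvonia: 62.07, 181.93, 471.23, 810.36, 1541.38, 2353.74.
Standard weights: 0.34, 0.28, 0.20, 0.09, 0.03, 0.06.
Harrovia: 0.3400×60.00 + 0.2800×181.56 + 0.2000×415.06 + 0.0900×840.22 + 0.0300×1381.21 + 0.0600×2237.79 = 405.5716 per 100 000.
Alvonia: 0.3400×62.07 + 0.2800×181.93 + 0.2000×471.23 + 0.0900×810.36 + 0.0300×1541.38 + 0.0600×2353.74 = 426.6903 per 100 000.

Alvonia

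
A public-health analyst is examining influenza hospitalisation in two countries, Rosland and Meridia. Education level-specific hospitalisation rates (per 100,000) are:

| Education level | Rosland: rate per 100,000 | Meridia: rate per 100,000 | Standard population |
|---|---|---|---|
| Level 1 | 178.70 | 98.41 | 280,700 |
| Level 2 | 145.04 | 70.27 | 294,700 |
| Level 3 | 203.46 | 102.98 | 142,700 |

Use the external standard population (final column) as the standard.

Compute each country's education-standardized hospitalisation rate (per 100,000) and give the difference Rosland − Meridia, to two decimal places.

Standard total = 718,100; weights = 0.3909, 0.4104, 0.1987.
Rosland: 0.3909×178.70 + 0.4104×145.04 + 0.1987×203.46 = 169.8066 per 100,000.
Meridia: 0.3909×98.41 + 0.4104×70.27 + 0.1987×102.98 = 87.7698 per 100,000.
Difference = 169.8066 − 87.7698 = 82.0368.

82.04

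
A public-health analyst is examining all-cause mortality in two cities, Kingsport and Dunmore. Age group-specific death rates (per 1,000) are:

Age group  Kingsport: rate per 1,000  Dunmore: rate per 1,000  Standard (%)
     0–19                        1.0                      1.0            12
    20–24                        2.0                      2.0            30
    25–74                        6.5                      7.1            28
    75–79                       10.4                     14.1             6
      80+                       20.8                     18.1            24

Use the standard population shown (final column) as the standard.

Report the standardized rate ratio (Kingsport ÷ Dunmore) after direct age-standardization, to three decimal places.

1.033

Standard weights: 0.12, 0.30, 0.28, 0.06, 0.24.
Kingsport: 0.1200×1.0 + 0.3000×2.0 + 0.2800×6.5 + 0.0600×10.4 + 0.2400×20.8 = 8.1560 per 1,000.
Dunmore: 0.1200×1.0 + 0.3000×2.0 + 0.2800×7.1 + 0.0600×14.1 + 0.2400×18.1 = 7.8980 per 1,000.
Ratio = 8.1560 ÷ 7.8980 = 1.03267.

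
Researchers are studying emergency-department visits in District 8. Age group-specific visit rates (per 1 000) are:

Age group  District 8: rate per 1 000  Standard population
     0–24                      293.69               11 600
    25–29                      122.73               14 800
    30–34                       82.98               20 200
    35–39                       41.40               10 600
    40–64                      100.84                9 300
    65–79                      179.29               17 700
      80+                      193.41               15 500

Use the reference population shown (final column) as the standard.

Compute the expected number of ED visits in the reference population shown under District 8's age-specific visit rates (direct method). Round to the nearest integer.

14447

Expected ED visits = Σ (standard pop × age-specific rate ÷ 1 000)
= 11 600×293.69/1 000 + 14 800×122.73/1 000 + 20 200×82.98/1 000 + 10 600×41.40/1 000 + 9 300×100.84/1 000 + 17 700×179.29/1 000 + 15 500×193.41/1 000
= 3406.80 + 1816.40 + 1676.20 + 438.84 + 937.81 + 3173.43 + 2997.86 = 14447.34.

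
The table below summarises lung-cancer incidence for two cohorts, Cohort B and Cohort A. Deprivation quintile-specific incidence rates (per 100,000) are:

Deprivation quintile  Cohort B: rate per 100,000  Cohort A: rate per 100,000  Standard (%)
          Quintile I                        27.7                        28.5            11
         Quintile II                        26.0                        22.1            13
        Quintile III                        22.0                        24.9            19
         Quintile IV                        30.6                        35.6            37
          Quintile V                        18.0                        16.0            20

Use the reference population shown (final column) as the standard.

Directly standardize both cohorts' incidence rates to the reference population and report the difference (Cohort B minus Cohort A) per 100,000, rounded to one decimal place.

-1.6

Standard weights: 0.11, 0.13, 0.19, 0.37, 0.20.
Cohort B: 0.1100×27.7 + 0.1300×26.0 + 0.1900×22.0 + 0.3700×30.6 + 0.2000×18.0 = 25.5290 per 100,000.
Cohort A: 0.1100×28.5 + 0.1300×22.1 + 0.1900×24.9 + 0.3700×35.6 + 0.2000×16.0 = 27.1110 per 100,000.
Difference = 25.5290 − 27.1110 = -1.5820.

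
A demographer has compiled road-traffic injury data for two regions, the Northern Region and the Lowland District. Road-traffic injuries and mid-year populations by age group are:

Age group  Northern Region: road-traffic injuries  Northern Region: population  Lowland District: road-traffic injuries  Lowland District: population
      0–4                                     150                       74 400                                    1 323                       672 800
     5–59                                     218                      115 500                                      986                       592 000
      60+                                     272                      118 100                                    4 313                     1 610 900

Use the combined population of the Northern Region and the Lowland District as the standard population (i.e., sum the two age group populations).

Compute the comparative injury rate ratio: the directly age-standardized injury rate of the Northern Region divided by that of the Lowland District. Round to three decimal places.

0.938

Age-specific rates per 100 000 for the Northern Region: 201.61, 188.74, 230.31.
For the Lowland District: 196.64, 166.55, 267.74.
Combined standard total = 3 183 700; weights = 0.2347, 0.2222, 0.5431.
The Northern Region: 0.2347×201.61 + 0.2222×188.74 + 0.5431×230.31 = 214.3398 per 100 000.
The Lowland District: 0.2347×196.64 + 0.2222×166.55 + 0.5431×267.74 = 228.5664 per 100 000.
Ratio = 214.3398 ÷ 228.5664 = 0.93776.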